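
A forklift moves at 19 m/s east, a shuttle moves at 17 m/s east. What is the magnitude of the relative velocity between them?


Given: v_A = 19 m/s east, v_B = 17 m/s east
Both move in the same direction; relative speed = |v_A - v_B|
|19 - 17| = |2|
= 2 m/s

2 m/s


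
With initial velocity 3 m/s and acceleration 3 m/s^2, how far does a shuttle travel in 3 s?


Given: v0 = 3 m/s, a = 3 m/s^2, t = 3 s
Using s = v0*t + (1/2)*a*t^2
s = 3*3 + (1/2)*3*3^2
s = 9 + (1/2)*27
s = 9 + 27/2
s = 45/2

45/2 m


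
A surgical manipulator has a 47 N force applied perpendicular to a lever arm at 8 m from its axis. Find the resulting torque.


Given: F = 47 N, r = 8 m, angle = 90 deg (perpendicular)
Using tau = F * r * sin(90)
sin(90) = 1
tau = 47 * 8 * 1
tau = 376 Nm

376 Nm


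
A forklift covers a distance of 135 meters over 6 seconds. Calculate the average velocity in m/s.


Given: distance d = 135 m, time t = 6 s
Using v = d / t
v = 135 / 6
v = 45/2 m/s

45/2 m/s


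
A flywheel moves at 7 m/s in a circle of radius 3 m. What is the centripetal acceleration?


Given: v = 7 m/s, r = 3 m
Using a_c = v^2 / r
a_c = 7^2 / 3
a_c = 49 / 3
a_c = 49/3 m/s^2

49/3 m/s^2


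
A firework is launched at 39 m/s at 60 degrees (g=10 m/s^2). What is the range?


Given: v0 = 39 m/s, theta = 60 deg, g = 10 m/s^2
sin(2*60) = sin(120) = sqrt(3)/2
Using R = v0^2 * sin(2*theta) / g
R = 39^2 * (sqrt(3)/2) / 10
R = 1521 * sqrt(3) / 20
R = 1521/20*sqrt(3) m

1521/20*sqrt(3) m


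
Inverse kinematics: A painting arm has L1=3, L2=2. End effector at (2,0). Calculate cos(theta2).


Given: L1 = 3, L2 = 2, target (x, y) = (2, 0)
Using cos(theta2) = (x^2 + y^2 - L1^2 - L2^2) / (2*L1*L2)
x^2 + y^2 = 2^2 + 0 = 4
L1^2 + L2^2 = 9 + 4 = 13
Numerator = 4 - 13 = -9
Denominator = 2*3*2 = 12
cos(theta2) = -9/12 = -3/4

-3/4


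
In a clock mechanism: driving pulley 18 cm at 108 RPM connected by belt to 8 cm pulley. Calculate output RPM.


Given: D1 = 18 cm, w1 = 108 RPM, D2 = 8 cm
Using D1*w1 = D2*w2
w2 = D1*w1 / D2
w2 = 18*108 / 8
w2 = 1944 / 8
w2 = 243 RPM

243 RPM


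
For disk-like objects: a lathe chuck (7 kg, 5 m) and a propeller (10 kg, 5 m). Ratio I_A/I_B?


Given: M1=7 kg, R1=5 m, M2=10 kg, R2=5 m
For a disk: I = (1/2)*M*R^2, so I_A/I_B = (M1*R1^2)/(M2*R2^2)
M1*R1^2 = 7*25 = 175
M2*R2^2 = 10*25 = 250
I_A/I_B = 175/250 = 7/10

7/10


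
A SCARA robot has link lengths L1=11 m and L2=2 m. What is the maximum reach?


Given: L1 = 11 m, L2 = 2 m
For a 2-link planar arm, max reach = L1 + L2 (fully extended)
Max reach = 11 + 2
Max reach = 13 m

13 m


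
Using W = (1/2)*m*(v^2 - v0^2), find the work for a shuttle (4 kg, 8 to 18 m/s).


Given: m = 4 kg, v0 = 8 m/s, v = 18 m/s
Using W = (1/2)*m*(v^2 - v0^2)
v^2 = 18^2 = 324
v0^2 = 8^2 = 64
v^2 - v0^2 = 324 - 64 = 260
W = (1/2)*4*260 = 520 J

520 J


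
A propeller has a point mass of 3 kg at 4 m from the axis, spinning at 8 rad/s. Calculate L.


Given: m = 3 kg, r = 4 m, omega = 8 rad/s
For a point mass: I = m*r^2
I = 3*4^2 = 3*16 = 48
L = I*omega = 48*8
L = 384 kg*m^2/s

384 kg*m^2/s


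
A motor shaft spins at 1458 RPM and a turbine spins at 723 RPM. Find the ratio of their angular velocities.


Given: RPM_A = 1458, RPM_B = 723
omega = 2*pi*RPM/60, so omega_A/omega_B = RPM_A / RPM_B
omega_A/omega_B = 1458 / 723
omega_A/omega_B = 486/241

486/241


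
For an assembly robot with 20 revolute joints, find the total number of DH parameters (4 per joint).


Given: 20 joints, 4 DH parameters per joint (d, theta, a, alpha)
Total DH parameters = number_of_joints * 4
Total = 20 * 4
Total = 80

80


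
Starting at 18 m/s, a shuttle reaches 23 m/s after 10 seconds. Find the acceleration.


Given: initial velocity v0 = 18 m/s, final velocity v = 23 m/s, time t = 10 s
Using a = (v - v0) / t
a = (23 - 18) / 10
a = 5 / 10
a = 1/2 m/s^2

1/2 m/s^2


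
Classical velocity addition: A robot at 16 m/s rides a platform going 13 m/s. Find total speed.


Given: object velocity = 16 m/s, platform velocity = 13 m/s (same direction)
Using classical velocity addition: v_total = v_object + v_platform
v_total = 16 + 13
v_total = 29 m/s

29 m/s


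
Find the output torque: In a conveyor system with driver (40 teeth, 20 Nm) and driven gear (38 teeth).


Given: N1 = 40, N2 = 38, T1 = 20 Nm
Using T2/T1 = N2/N1
T2 = T1 * N2 / N1
T2 = 20 * 38 / 40
T2 = 760 / 40
T2 = 19 Nm

19 Nm


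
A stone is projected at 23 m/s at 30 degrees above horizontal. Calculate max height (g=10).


Given: v0 = 23 m/s, theta = 30 deg, g = 10 m/s^2
sin^2(30) = 1/4
Using H = v0^2 * sin^2(theta) / (2*g)
H = 23^2 * 1/4 / (2*10)
H = 529 * 1/4 / 20
H = 529/4 / 20
H = 529/80 m

529/80 m


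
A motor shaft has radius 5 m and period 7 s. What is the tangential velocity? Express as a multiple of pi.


Given: radius r = 5 m, period T = 7 s
Using v = 2*pi*r / T
v = 2*pi*5 / 7
v = 10*pi / 7
v = 10/7*pi m/s

10/7*pi m/s


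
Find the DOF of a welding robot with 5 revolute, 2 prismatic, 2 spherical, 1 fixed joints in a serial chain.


Given: serial robot with 5 revolute, 2 prismatic, 2 spherical, 1 fixed joints
DOF contribution per joint type: revolute=1, prismatic=1, spherical=3, fixed=0
DOF = 5*1 + 2*1 + 2*3 + 1*0
DOF = 13

13


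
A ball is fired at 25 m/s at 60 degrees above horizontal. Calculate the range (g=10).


Given: v0 = 25 m/s, theta = 60 deg, g = 10 m/s^2
sin(2*60) = sin(120) = sqrt(3)/2
Using R = v0^2 * sin(2*theta) / g
R = 25^2 * (sqrt(3)/2) / 10
R = 625 * sqrt(3) / 20
R = 125/4*sqrt(3) m

125/4*sqrt(3) m


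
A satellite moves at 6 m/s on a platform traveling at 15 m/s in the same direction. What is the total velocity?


Given: object velocity = 6 m/s, platform velocity = 15 m/s (same direction)
Using classical velocity addition: v_total = v_object + v_platform
v_total = 6 + 15
v_total = 21 m/s

21 m/s


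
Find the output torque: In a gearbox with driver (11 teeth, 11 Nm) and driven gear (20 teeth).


Given: N1 = 11, N2 = 20, T1 = 11 Nm
Using T2/T1 = N2/N1
T2 = T1 * N2 / N1
T2 = 11 * 20 / 11
T2 = 220 / 11
T2 = 20 Nm

20 Nm


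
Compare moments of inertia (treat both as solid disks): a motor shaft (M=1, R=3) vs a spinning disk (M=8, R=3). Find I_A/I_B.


Given: M1=1 kg, R1=3 m, M2=8 kg, R2=3 m
For a disk: I = (1/2)*M*R^2, so I_A/I_B = (M1*R1^2)/(M2*R2^2)
M1*R1^2 = 1*9 = 9
M2*R2^2 = 8*9 = 72
I_A/I_B = 9/72 = 1/8

1/8


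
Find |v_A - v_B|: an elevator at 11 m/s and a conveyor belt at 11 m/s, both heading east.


Given: v_A = 11 m/s east, v_B = 11 m/s east
Both move in the same direction; relative speed = |v_A - v_B|
|11 - 11| = |0|
= 0 m/s

0 m/s


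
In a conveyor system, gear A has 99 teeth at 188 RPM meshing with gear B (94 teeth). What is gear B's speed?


Given: N1 = 99 teeth, w1 = 188 RPM, N2 = 94 teeth
Using N1*w1 = N2*w2
w2 = N1*w1 / N2
w2 = 99*188 / 94
w2 = 18612 / 94
w2 = 198 RPM

198 RPM


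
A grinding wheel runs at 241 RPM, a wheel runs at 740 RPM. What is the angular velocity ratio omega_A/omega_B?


Given: RPM_A = 241, RPM_B = 740
omega = 2*pi*RPM/60, so omega_A/omega_B = RPM_A / RPM_B
omega_A/omega_B = 241 / 740
omega_A/omega_B = 241/740

241/740


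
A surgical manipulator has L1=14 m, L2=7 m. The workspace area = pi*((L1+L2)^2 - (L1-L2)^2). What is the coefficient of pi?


Given: L1 = 14, L2 = 7
(L1+L2)^2 = (21)^2 = 441
(L1-L2)^2 = (7)^2 = 49
Difference = 441 - 49 = 392
This equals 4*L1*L2 = 4*14*7 = 392
Workspace area = 392*pi

392


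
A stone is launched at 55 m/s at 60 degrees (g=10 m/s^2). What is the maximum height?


Given: v0 = 55 m/s, theta = 60 deg, g = 10 m/s^2
sin^2(60) = 3/4
Using H = v0^2 * sin^2(theta) / (2*g)
H = 55^2 * 3/4 / (2*10)
H = 3025 * 3/4 / 20
H = 9075/4 / 20
H = 1815/16 m

1815/16 m


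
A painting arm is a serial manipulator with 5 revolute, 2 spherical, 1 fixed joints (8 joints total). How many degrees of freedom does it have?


Given: serial robot with 5 revolute, 2 spherical, 1 fixed joints
DOF contribution per joint type: revolute=1, prismatic=1, spherical=3, fixed=0
DOF = 5*1 + 2*3 + 1*0
DOF = 11

11


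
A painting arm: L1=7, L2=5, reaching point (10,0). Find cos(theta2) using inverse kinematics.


Given: L1 = 7, L2 = 5, target (x, y) = (10, 0)
Using cos(theta2) = (x^2 + y^2 - L1^2 - L2^2) / (2*L1*L2)
x^2 + y^2 = 10^2 + 0 = 100
L1^2 + L2^2 = 49 + 25 = 74
Numerator = 100 - 74 = 26
Denominator = 2*7*5 = 70
cos(theta2) = 26/70 = 13/35

13/35


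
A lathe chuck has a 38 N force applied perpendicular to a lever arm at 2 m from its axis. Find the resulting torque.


Given: F = 38 N, r = 2 m, angle = 90 deg (perpendicular)
Using tau = F * r * sin(90)
sin(90) = 1
tau = 38 * 2 * 1
tau = 76 Nm

76 Nm


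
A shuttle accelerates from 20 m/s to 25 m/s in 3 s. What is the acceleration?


Given: initial velocity v0 = 20 m/s, final velocity v = 25 m/s, time t = 3 s
Using a = (v - v0) / t
a = (25 - 20) / 3
a = 5 / 3
a = 5/3 m/s^2

5/3 m/s^2


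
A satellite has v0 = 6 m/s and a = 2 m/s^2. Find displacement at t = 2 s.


Given: v0 = 6 m/s, a = 2 m/s^2, t = 2 s
Using s = v0*t + (1/2)*a*t^2
s = 6*2 + (1/2)*2*2^2
s = 12 + (1/2)*8
s = 12 + 4
s = 16

16 m


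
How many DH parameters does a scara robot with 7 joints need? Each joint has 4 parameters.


Given: 7 joints, 4 DH parameters per joint (d, theta, a, alpha)
Total DH parameters = number_of_joints * 4
Total = 7 * 4
Total = 28

28


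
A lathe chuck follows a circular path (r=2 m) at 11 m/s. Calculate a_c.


Given: v = 11 m/s, r = 2 m
Using a_c = v^2 / r
a_c = 11^2 / 2
a_c = 121 / 2
a_c = 121/2 m/s^2

121/2 m/s^2


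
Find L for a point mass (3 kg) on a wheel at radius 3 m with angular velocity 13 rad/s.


Given: m = 3 kg, r = 3 m, omega = 13 rad/s
For a point mass: I = m*r^2
I = 3*3^2 = 3*9 = 27
L = I*omega = 27*13
L = 351 kg*m^2/s

351 kg*m^2/s


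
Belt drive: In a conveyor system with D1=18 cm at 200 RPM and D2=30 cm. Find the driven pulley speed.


Given: D1 = 18 cm, w1 = 200 RPM, D2 = 30 cm
Using D1*w1 = D2*w2
w2 = D1*w1 / D2
w2 = 18*200 / 30
w2 = 3600 / 30
w2 = 120 RPM

120 RPM


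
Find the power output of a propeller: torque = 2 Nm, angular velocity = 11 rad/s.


Given: tau = 2 Nm, omega = 11 rad/s
Using P = tau * omega
P = 2 * 11
P = 22 W

22 W


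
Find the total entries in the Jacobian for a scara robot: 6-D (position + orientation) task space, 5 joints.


Given: task space dimension = 6, joints = 5
Jacobian is a 6 x 5 matrix
Total entries = rows * columns
Total = 6 * 5
Total = 30

30


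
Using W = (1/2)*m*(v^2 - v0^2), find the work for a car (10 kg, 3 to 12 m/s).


Given: m = 10 kg, v0 = 3 m/s, v = 12 m/s
Using W = (1/2)*m*(v^2 - v0^2)
v^2 = 12^2 = 144
v0^2 = 3^2 = 9
v^2 - v0^2 = 144 - 9 = 135
W = (1/2)*10*135 = 675 J

675 J


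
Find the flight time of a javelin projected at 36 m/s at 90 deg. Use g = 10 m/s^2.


Given: v0 = 36 m/s, theta = 90 deg, g = 10 m/s^2
sin(90) = 1
Using T = 2*v0*sin(theta) / g
T = 2*36*1 / 10
T = 72 / 10
T = 36/5 s

36/5 s


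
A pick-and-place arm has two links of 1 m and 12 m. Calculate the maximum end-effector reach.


Given: L1 = 1 m, L2 = 12 m
For a 2-link planar arm, max reach = L1 + L2 (fully extended)
Max reach = 1 + 12
Max reach = 13 m

13 m


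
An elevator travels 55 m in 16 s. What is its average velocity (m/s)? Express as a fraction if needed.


Given: distance d = 55 m, time t = 16 s
Using v = d / t
v = 55 / 16
v = 55/16 m/s

55/16 m/s


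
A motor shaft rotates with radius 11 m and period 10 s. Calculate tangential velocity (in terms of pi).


Given: radius r = 11 m, period T = 10 s
Using v = 2*pi*r / T
v = 2*pi*11 / 10
v = 22*pi / 10
v = 11/5*pi m/s

11/5*pi m/s


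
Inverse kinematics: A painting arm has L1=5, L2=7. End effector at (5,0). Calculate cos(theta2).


Given: L1 = 5, L2 = 7, target (x, y) = (5, 0)
Using cos(theta2) = (x^2 + y^2 - L1^2 - L2^2) / (2*L1*L2)
x^2 + y^2 = 5^2 + 0 = 25
L1^2 + L2^2 = 25 + 49 = 74
Numerator = 25 - 74 = -49
Denominator = 2*5*7 = 70
cos(theta2) = -49/70 = -7/10

-7/10


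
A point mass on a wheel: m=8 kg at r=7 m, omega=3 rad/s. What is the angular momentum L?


Given: m = 8 kg, r = 7 m, omega = 3 rad/s
For a point mass: I = m*r^2
I = 8*7^2 = 8*49 = 392
L = I*omega = 392*3
L = 1176 kg*m^2/s

1176 kg*m^2/s


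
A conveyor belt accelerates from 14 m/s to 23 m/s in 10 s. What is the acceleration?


Given: initial velocity v0 = 14 m/s, final velocity v = 23 m/s, time t = 10 s
Using a = (v - v0) / t
a = (23 - 14) / 10
a = 9 / 10
a = 9/10 m/s^2

9/10 m/s^2


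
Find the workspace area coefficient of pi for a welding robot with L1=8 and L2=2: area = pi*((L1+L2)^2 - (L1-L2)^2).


Given: L1 = 8, L2 = 2
(L1+L2)^2 = (10)^2 = 100
(L1-L2)^2 = (6)^2 = 36
Difference = 100 - 36 = 64
This equals 4*L1*L2 = 4*8*2 = 64
Workspace area = 64*pi

64


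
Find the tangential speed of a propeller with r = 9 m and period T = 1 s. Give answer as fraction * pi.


Given: radius r = 9 m, period T = 1 s
Using v = 2*pi*r / T
v = 2*pi*9 / 1
v = 18*pi / 1
v = 18*pi m/s

18*pi m/s


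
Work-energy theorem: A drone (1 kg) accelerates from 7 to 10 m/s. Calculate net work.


Given: m = 1 kg, v0 = 7 m/s, v = 10 m/s
Using W = (1/2)*m*(v^2 - v0^2)
v^2 = 10^2 = 100
v0^2 = 7^2 = 49
v^2 - v0^2 = 100 - 49 = 51
W = (1/2)*1*51 = 51/2 J

51/2 J


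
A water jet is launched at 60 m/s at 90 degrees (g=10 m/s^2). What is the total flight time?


Given: v0 = 60 m/s, theta = 90 deg, g = 10 m/s^2
sin(90) = 1
Using T = 2*v0*sin(theta) / g
T = 2*60*1 / 10
T = 120 / 10
T = 12 s

12 s


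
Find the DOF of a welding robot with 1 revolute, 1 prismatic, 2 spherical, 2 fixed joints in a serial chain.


Given: serial robot with 1 revolute, 1 prismatic, 2 spherical, 2 fixed joints
DOF contribution per joint type: revolute=1, prismatic=1, spherical=3, fixed=0
DOF = 1*1 + 1*1 + 2*3 + 2*0
DOF = 8

8


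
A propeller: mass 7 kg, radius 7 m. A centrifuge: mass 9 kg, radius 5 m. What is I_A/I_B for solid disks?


Given: M1=7 kg, R1=7 m, M2=9 kg, R2=5 m
For a disk: I = (1/2)*M*R^2, so I_A/I_B = (M1*R1^2)/(M2*R2^2)
M1*R1^2 = 7*49 = 343
M2*R2^2 = 9*25 = 225
I_A/I_B = 343/225 = 343/225

343/225


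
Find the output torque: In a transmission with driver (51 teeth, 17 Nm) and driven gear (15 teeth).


Given: N1 = 51, N2 = 15, T1 = 17 Nm
Using T2/T1 = N2/N1
T2 = T1 * N2 / N1
T2 = 17 * 15 / 51
T2 = 255 / 51
T2 = 5 Nm

5 Nm


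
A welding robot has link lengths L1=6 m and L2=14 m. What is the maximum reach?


Given: L1 = 6 m, L2 = 14 m
For a 2-link planar arm, max reach = L1 + L2 (fully extended)
Max reach = 6 + 14
Max reach = 20 m

20 m


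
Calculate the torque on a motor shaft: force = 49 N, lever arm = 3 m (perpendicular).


Given: F = 49 N, r = 3 m, angle = 90 deg (perpendicular)
Using tau = F * r * sin(90)
sin(90) = 1
tau = 49 * 3 * 1
tau = 147 Nm

147 Nm


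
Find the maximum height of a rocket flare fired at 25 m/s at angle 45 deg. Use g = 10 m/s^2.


Given: v0 = 25 m/s, theta = 45 deg, g = 10 m/s^2
sin^2(45) = 1/2
Using H = v0^2 * sin^2(theta) / (2*g)
H = 25^2 * 1/2 / (2*10)
H = 625 * 1/2 / 20
H = 625/2 / 20
H = 125/8 m

125/8 m


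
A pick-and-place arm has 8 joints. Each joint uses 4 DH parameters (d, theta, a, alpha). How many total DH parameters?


Given: 8 joints, 4 DH parameters per joint (d, theta, a, alpha)
Total DH parameters = number_of_joints * 4
Total = 8 * 4
Total = 32

32


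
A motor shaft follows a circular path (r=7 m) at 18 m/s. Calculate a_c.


Given: v = 18 m/s, r = 7 m
Using a_c = v^2 / r
a_c = 18^2 / 7
a_c = 324 / 7
a_c = 324/7 m/s^2

324/7 m/s^2


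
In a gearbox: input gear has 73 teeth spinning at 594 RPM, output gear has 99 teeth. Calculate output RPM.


Given: N1 = 73 teeth, w1 = 594 RPM, N2 = 99 teeth
Using N1*w1 = N2*w2
w2 = N1*w1 / N2
w2 = 73*594 / 99
w2 = 43362 / 99
w2 = 438 RPM

438 RPM


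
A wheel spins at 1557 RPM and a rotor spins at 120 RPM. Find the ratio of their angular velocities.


Given: RPM_A = 1557, RPM_B = 120
omega = 2*pi*RPM/60, so omega_A/omega_B = RPM_A / RPM_B
omega_A/omega_B = 1557 / 120
omega_A/omega_B = 519/40

519/40


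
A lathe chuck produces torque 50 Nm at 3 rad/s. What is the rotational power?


Given: tau = 50 Nm, omega = 3 rad/s
Using P = tau * omega
P = 50 * 3
P = 150 W

150 W


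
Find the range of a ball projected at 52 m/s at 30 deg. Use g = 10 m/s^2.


Given: v0 = 52 m/s, theta = 30 deg, g = 10 m/s^2
sin(2*30) = sin(60) = sqrt(3)/2
Using R = v0^2 * sin(2*theta) / g
R = 52^2 * (sqrt(3)/2) / 10
R = 2704 * sqrt(3) / 20
R = 676/5*sqrt(3) m

676/5*sqrt(3) m


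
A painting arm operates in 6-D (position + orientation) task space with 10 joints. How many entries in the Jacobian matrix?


Given: task space dimension = 6, joints = 10
Jacobian is a 6 x 10 matrix
Total entries = rows * columns
Total = 6 * 10
Total = 60

60


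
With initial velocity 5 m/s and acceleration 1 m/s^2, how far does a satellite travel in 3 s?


Given: v0 = 5 m/s, a = 1 m/s^2, t = 3 s
Using s = v0*t + (1/2)*a*t^2
s = 5*3 + (1/2)*1*3^2
s = 15 + (1/2)*9
s = 15 + 9/2
s = 39/2

39/2 m


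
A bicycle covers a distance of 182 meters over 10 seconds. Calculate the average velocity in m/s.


Given: distance d = 182 m, time t = 10 s
Using v = d / t
v = 182 / 10
v = 91/5 m/s

91/5 m/s


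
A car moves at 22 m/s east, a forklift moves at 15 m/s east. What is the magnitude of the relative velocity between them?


Given: v_A = 22 m/s east, v_B = 15 m/s east
Both move in the same direction; relative speed = |v_A - v_B|
|22 - 15| = |7|
= 7 m/s

7 m/s


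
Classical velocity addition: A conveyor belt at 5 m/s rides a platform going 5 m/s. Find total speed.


Given: object velocity = 5 m/s, platform velocity = 5 m/s (same direction)
Using classical velocity addition: v_total = v_object + v_platform
v_total = 5 + 5
v_total = 10 m/s

10 m/s


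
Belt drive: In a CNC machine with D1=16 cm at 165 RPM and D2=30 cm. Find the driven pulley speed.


Given: D1 = 16 cm, w1 = 165 RPM, D2 = 30 cm
Using D1*w1 = D2*w2
w2 = D1*w1 / D2
w2 = 16*165 / 30
w2 = 2640 / 30
w2 = 88 RPM

88 RPM


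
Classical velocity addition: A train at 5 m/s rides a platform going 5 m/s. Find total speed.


Given: object velocity = 5 m/s, platform velocity = 5 m/s (same direction)
Using classical velocity addition: v_total = v_object + v_platform
v_total = 5 + 5
v_total = 10 m/s

10 m/s


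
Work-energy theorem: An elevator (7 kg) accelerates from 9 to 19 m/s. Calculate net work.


Given: m = 7 kg, v0 = 9 m/s, v = 19 m/s
Using W = (1/2)*m*(v^2 - v0^2)
v^2 = 19^2 = 361
v0^2 = 9^2 = 81
v^2 - v0^2 = 361 - 81 = 280
W = (1/2)*7*280 = 980 J

980 J


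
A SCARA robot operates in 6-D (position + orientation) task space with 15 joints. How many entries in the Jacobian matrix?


Given: task space dimension = 6, joints = 15
Jacobian is a 6 x 15 matrix
Total entries = rows * columns
Total = 6 * 15
Total = 90

90


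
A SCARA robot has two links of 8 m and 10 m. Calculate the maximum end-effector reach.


Given: L1 = 8 m, L2 = 10 m
For a 2-link planar arm, max reach = L1 + L2 (fully extended)
Max reach = 8 + 10
Max reach = 18 m

18 m


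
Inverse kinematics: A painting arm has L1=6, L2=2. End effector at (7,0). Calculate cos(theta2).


Given: L1 = 6, L2 = 2, target (x, y) = (7, 0)
Using cos(theta2) = (x^2 + y^2 - L1^2 - L2^2) / (2*L1*L2)
x^2 + y^2 = 7^2 + 0 = 49
L1^2 + L2^2 = 36 + 4 = 40
Numerator = 49 - 40 = 9
Denominator = 2*6*2 = 24
cos(theta2) = 9/24 = 3/8

3/8


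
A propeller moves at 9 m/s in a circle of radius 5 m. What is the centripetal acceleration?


Given: v = 9 m/s, r = 5 m
Using a_c = v^2 / r
a_c = 9^2 / 5
a_c = 81 / 5
a_c = 81/5 m/s^2

81/5 m/s^2


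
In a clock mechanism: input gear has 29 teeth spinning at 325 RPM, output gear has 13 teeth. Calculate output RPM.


Given: N1 = 29 teeth, w1 = 325 RPM, N2 = 13 teeth
Using N1*w1 = N2*w2
w2 = N1*w1 / N2
w2 = 29*325 / 13
w2 = 9425 / 13
w2 = 725 RPM

725 RPM


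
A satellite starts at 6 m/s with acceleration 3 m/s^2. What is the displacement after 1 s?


Given: v0 = 6 m/s, a = 3 m/s^2, t = 1 s
Using s = v0*t + (1/2)*a*t^2
s = 6*1 + (1/2)*3*1^2
s = 6 + (1/2)*3
s = 6 + 3/2
s = 15/2

15/2 m


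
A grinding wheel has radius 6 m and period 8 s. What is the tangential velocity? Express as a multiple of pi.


Given: radius r = 6 m, period T = 8 s
Using v = 2*pi*r / T
v = 2*pi*6 / 8
v = 12*pi / 8
v = 3/2*pi m/s

3/2*pi m/s


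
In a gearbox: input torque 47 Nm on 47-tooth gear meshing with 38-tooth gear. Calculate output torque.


Given: N1 = 47, N2 = 38, T1 = 47 Nm
Using T2/T1 = N2/N1
T2 = T1 * N2 / N1
T2 = 47 * 38 / 47
T2 = 1786 / 47
T2 = 38 Nm

38 Nm


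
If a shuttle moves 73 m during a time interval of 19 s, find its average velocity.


Given: distance d = 73 m, time t = 19 s
Using v = d / t
v = 73 / 19
v = 73/19 m/s

73/19 m/s


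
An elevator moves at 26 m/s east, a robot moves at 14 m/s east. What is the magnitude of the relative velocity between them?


Given: v_A = 26 m/s east, v_B = 14 m/s east
Both move in the same direction; relative speed = |v_A - v_B|
|26 - 14| = |12|
= 12 m/s

12 m/s


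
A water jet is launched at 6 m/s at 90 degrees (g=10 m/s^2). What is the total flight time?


Given: v0 = 6 m/s, theta = 90 deg, g = 10 m/s^2
sin(90) = 1
Using T = 2*v0*sin(theta) / g
T = 2*6*1 / 10
T = 12 / 10
T = 6/5 s

6/5 s


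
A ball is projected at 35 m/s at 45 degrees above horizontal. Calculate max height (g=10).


Given: v0 = 35 m/s, theta = 45 deg, g = 10 m/s^2
sin^2(45) = 1/2
Using H = v0^2 * sin^2(theta) / (2*g)
H = 35^2 * 1/2 / (2*10)
H = 1225 * 1/2 / 20
H = 1225/2 / 20
H = 245/8 m

245/8 m


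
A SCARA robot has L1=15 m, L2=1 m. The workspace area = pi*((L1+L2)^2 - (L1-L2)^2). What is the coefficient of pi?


Given: L1 = 15, L2 = 1
(L1+L2)^2 = (16)^2 = 256
(L1-L2)^2 = (14)^2 = 196
Difference = 256 - 196 = 60
This equals 4*L1*L2 = 4*15*1 = 60
Workspace area = 60*pi

60


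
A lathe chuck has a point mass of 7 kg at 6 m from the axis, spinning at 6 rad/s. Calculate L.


Given: m = 7 kg, r = 6 m, omega = 6 rad/s
For a point mass: I = m*r^2
I = 7*6^2 = 7*36 = 252
L = I*omega = 252*6
L = 1512 kg*m^2/s

1512 kg*m^2/s


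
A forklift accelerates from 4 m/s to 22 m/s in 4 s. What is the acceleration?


Given: initial velocity v0 = 4 m/s, final velocity v = 22 m/s, time t = 4 s
Using a = (v - v0) / t
a = (22 - 4) / 4
a = 18 / 4
a = 9/2 m/s^2

9/2 m/s^2


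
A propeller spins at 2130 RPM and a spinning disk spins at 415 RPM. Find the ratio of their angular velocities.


Given: RPM_A = 2130, RPM_B = 415
omega = 2*pi*RPM/60, so omega_A/omega_B = RPM_A / RPM_B
omega_A/omega_B = 2130 / 415
omega_A/omega_B = 426/83

426/83


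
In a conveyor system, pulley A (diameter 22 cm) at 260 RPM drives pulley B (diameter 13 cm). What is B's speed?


Given: D1 = 22 cm, w1 = 260 RPM, D2 = 13 cm
Using D1*w1 = D2*w2
w2 = D1*w1 / D2
w2 = 22*260 / 13
w2 = 5720 / 13
w2 = 440 RPM

440 RPM


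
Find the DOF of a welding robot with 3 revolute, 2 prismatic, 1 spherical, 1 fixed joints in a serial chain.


Given: serial robot with 3 revolute, 2 prismatic, 1 spherical, 1 fixed joints
DOF contribution per joint type: revolute=1, prismatic=1, spherical=3, fixed=0
DOF = 3*1 + 2*1 + 1*3 + 1*0
DOF = 8

8


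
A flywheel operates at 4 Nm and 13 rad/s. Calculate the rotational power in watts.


Given: tau = 4 Nm, omega = 13 rad/s
Using P = tau * omega
P = 4 * 13
P = 52 W

52 W


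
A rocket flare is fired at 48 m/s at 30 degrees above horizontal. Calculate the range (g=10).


Given: v0 = 48 m/s, theta = 30 deg, g = 10 m/s^2
sin(2*30) = sin(60) = sqrt(3)/2
Using R = v0^2 * sin(2*theta) / g
R = 48^2 * (sqrt(3)/2) / 10
R = 2304 * sqrt(3) / 20
R = 576/5*sqrt(3) m

576/5*sqrt(3) m


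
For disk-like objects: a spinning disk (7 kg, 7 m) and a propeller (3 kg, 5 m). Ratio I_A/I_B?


Given: M1=7 kg, R1=7 m, M2=3 kg, R2=5 m
For a disk: I = (1/2)*M*R^2, so I_A/I_B = (M1*R1^2)/(M2*R2^2)
M1*R1^2 = 7*49 = 343
M2*R2^2 = 3*25 = 75
I_A/I_B = 343/75 = 343/75

343/75


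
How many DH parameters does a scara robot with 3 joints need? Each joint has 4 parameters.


Given: 3 joints, 4 DH parameters per joint (d, theta, a, alpha)
Total DH parameters = number_of_joints * 4
Total = 3 * 4
Total = 12

12


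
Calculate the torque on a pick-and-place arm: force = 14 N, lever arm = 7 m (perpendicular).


Given: F = 14 N, r = 7 m, angle = 90 deg (perpendicular)
Using tau = F * r * sin(90)
sin(90) = 1
tau = 14 * 7 * 1
tau = 98 Nm

98 Nm


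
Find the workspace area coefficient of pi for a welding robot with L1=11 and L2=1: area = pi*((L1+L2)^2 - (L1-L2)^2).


Given: L1 = 11, L2 = 1
(L1+L2)^2 = (12)^2 = 144
(L1-L2)^2 = (10)^2 = 100
Difference = 144 - 100 = 44
This equals 4*L1*L2 = 4*11*1 = 44
Workspace area = 44*pi

44


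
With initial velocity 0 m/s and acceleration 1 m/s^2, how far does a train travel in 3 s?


Given: v0 = 0 m/s, a = 1 m/s^2, t = 3 s
Using s = v0*t + (1/2)*a*t^2
s = 0*3 + (1/2)*1*3^2
s = 0 + (1/2)*9
s = 0 + 9/2
s = 9/2

9/2 m


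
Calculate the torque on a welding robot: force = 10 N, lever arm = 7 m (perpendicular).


Given: F = 10 N, r = 7 m, angle = 90 deg (perpendicular)
Using tau = F * r * sin(90)
sin(90) = 1
tau = 10 * 7 * 1
tau = 70 Nm

70 Nm


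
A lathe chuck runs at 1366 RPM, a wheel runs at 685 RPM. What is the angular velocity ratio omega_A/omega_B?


Given: RPM_A = 1366, RPM_B = 685
omega = 2*pi*RPM/60, so omega_A/omega_B = RPM_A / RPM_B
omega_A/omega_B = 1366 / 685
omega_A/omega_B = 1366/685

1366/685


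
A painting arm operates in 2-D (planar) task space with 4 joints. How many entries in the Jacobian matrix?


Given: task space dimension = 2, joints = 4
Jacobian is a 2 x 4 matrix
Total entries = rows * columns
Total = 2 * 4
Total = 8

8


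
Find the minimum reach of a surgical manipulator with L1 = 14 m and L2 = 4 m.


Given: L1 = 14 m, L2 = 4 m
For a 2-link planar arm, min reach = |L1 - L2| (second link folded back)
Min reach = |14 - 4|
Min reach = 10 m

10 m


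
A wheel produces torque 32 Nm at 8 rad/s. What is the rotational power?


Given: tau = 32 Nm, omega = 8 rad/s
Using P = tau * omega
P = 32 * 8
P = 256 W

256 W


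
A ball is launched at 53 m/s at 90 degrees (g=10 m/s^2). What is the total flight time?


Given: v0 = 53 m/s, theta = 90 deg, g = 10 m/s^2
sin(90) = 1
Using T = 2*v0*sin(theta) / g
T = 2*53*1 / 10
T = 106 / 10
T = 53/5 s

53/5 s


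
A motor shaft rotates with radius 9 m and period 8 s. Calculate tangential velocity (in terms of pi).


Given: radius r = 9 m, period T = 8 s
Using v = 2*pi*r / T
v = 2*pi*9 / 8
v = 18*pi / 8
v = 9/4*pi m/s

9/4*pi m/s


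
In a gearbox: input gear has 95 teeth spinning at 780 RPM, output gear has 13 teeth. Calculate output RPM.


Given: N1 = 95 teeth, w1 = 780 RPM, N2 = 13 teeth
Using N1*w1 = N2*w2
w2 = N1*w1 / N2
w2 = 95*780 / 13
w2 = 74100 / 13
w2 = 5700 RPM

5700 RPM


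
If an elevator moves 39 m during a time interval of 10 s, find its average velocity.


Given: distance d = 39 m, time t = 10 s
Using v = d / t
v = 39 / 10
v = 39/10 m/s

39/10 m/s


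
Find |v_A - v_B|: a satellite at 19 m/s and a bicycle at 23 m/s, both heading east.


Given: v_A = 19 m/s east, v_B = 23 m/s east
Both move in the same direction; relative speed = |v_A - v_B|
|19 - 23| = |-4|
= 4 m/s

4 m/s


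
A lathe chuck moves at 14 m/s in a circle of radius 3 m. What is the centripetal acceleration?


Given: v = 14 m/s, r = 3 m
Using a_c = v^2 / r
a_c = 14^2 / 3
a_c = 196 / 3
a_c = 196/3 m/s^2

196/3 m/s^2


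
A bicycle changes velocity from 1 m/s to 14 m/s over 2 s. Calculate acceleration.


Given: initial velocity v0 = 1 m/s, final velocity v = 14 m/s, time t = 2 s
Using a = (v - v0) / t
a = (14 - 1) / 2
a = 13 / 2
a = 13/2 m/s^2

13/2 m/s^2


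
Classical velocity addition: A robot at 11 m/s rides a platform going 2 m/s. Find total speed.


Given: object velocity = 11 m/s, platform velocity = 2 m/s (same direction)
Using classical velocity addition: v_total = v_object + v_platform
v_total = 11 + 2
v_total = 13 m/s

13 m/s


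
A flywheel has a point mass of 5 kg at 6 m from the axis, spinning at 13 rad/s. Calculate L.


Given: m = 5 kg, r = 6 m, omega = 13 rad/s
For a point mass: I = m*r^2
I = 5*6^2 = 5*36 = 180
L = I*omega = 180*13
L = 2340 kg*m^2/s

2340 kg*m^2/s


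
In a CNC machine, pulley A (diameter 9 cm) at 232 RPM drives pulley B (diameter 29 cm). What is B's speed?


Given: D1 = 9 cm, w1 = 232 RPM, D2 = 29 cm
Using D1*w1 = D2*w2
w2 = D1*w1 / D2
w2 = 9*232 / 29
w2 = 2088 / 29
w2 = 72 RPM

72 RPM


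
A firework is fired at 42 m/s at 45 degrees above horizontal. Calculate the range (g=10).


Given: v0 = 42 m/s, theta = 45 deg, g = 10 m/s^2
sin(2*45) = sin(90) = 1
Using R = v0^2 * sin(2*theta) / g
R = 42^2 * 1 / 10
R = 1764 / 10
R = 882/5 m

882/5 m


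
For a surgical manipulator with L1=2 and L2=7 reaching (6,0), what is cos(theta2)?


Given: L1 = 2, L2 = 7, target (x, y) = (6, 0)
Using cos(theta2) = (x^2 + y^2 - L1^2 - L2^2) / (2*L1*L2)
x^2 + y^2 = 6^2 + 0 = 36
L1^2 + L2^2 = 4 + 49 = 53
Numerator = 36 - 53 = -17
Denominator = 2*2*7 = 28
cos(theta2) = -17/28 = -17/28

-17/28


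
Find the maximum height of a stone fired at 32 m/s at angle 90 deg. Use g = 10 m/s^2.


Given: v0 = 32 m/s, theta = 90 deg, g = 10 m/s^2
sin^2(90) = 1
Using H = v0^2 * sin^2(theta) / (2*g)
H = 32^2 * 1 / (2*10)
H = 1024 * 1 / 20
H = 1024 / 20
H = 256/5 m

256/5 m


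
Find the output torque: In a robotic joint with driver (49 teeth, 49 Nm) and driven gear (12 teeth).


Given: N1 = 49, N2 = 12, T1 = 49 Nm
Using T2/T1 = N2/N1
T2 = T1 * N2 / N1
T2 = 49 * 12 / 49
T2 = 588 / 49
T2 = 12 Nm

12 Nm


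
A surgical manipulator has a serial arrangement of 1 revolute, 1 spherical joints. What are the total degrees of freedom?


Given: serial robot with 1 revolute, 1 spherical joints
DOF contribution per joint type: revolute=1, prismatic=1, spherical=3, fixed=0
DOF = 1*1 + 1*3
DOF = 4

4


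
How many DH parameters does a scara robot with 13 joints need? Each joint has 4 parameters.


Given: 13 joints, 4 DH parameters per joint (d, theta, a, alpha)
Total DH parameters = number_of_joints * 4
Total = 13 * 4
Total = 52

52


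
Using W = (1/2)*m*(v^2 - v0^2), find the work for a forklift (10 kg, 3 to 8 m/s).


Given: m = 10 kg, v0 = 3 m/s, v = 8 m/s
Using W = (1/2)*m*(v^2 - v0^2)
v^2 = 8^2 = 64
v0^2 = 3^2 = 9
v^2 - v0^2 = 64 - 9 = 55
W = (1/2)*10*55 = 275 J

275 J


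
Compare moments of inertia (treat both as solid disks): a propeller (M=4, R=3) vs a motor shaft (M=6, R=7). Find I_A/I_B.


Given: M1=4 kg, R1=3 m, M2=6 kg, R2=7 m
For a disk: I = (1/2)*M*R^2, so I_A/I_B = (M1*R1^2)/(M2*R2^2)
M1*R1^2 = 4*9 = 36
M2*R2^2 = 6*49 = 294
I_A/I_B = 36/294 = 6/49

6/49


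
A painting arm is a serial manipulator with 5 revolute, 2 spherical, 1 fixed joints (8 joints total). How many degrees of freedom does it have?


Given: serial robot with 5 revolute, 2 spherical, 1 fixed joints
DOF contribution per joint type: revolute=1, prismatic=1, spherical=3, fixed=0
DOF = 5*1 + 2*3 + 1*0
DOF = 11

11


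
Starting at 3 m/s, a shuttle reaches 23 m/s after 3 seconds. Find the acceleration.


Given: initial velocity v0 = 3 m/s, final velocity v = 23 m/s, time t = 3 s
Using a = (v - v0) / t
a = (23 - 3) / 3
a = 20 / 3
a = 20/3 m/s^2

20/3 m/s^2


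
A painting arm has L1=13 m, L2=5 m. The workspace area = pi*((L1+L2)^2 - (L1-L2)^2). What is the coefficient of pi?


Given: L1 = 13, L2 = 5
(L1+L2)^2 = (18)^2 = 324
(L1-L2)^2 = (8)^2 = 64
Difference = 324 - 64 = 260
This equals 4*L1*L2 = 4*13*5 = 260
Workspace area = 260*pi

260


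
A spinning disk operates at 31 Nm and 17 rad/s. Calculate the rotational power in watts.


Given: tau = 31 Nm, omega = 17 rad/s
Using P = tau * omega
P = 31 * 17
P = 527 W

527 W


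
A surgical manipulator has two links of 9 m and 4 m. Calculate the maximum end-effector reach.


Given: L1 = 9 m, L2 = 4 m
For a 2-link planar arm, max reach = L1 + L2 (fully extended)
Max reach = 9 + 4
Max reach = 13 m

13 m


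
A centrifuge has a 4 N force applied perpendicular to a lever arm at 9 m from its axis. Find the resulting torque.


Given: F = 4 N, r = 9 m, angle = 90 deg (perpendicular)
Using tau = F * r * sin(90)
sin(90) = 1
tau = 4 * 9 * 1
tau = 36 Nm

36 Nm


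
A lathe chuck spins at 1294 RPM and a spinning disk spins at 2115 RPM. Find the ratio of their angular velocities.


Given: RPM_A = 1294, RPM_B = 2115
omega = 2*pi*RPM/60, so omega_A/omega_B = RPM_A / RPM_B
omega_A/omega_B = 1294 / 2115
omega_A/omega_B = 1294/2115

1294/2115


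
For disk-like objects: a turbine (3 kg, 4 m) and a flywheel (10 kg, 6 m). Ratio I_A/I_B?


Given: M1=3 kg, R1=4 m, M2=10 kg, R2=6 m
For a disk: I = (1/2)*M*R^2, so I_A/I_B = (M1*R1^2)/(M2*R2^2)
M1*R1^2 = 3*16 = 48
M2*R2^2 = 10*36 = 360
I_A/I_B = 48/360 = 2/15

2/15


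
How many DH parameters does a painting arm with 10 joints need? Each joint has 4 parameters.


Given: 10 joints, 4 DH parameters per joint (d, theta, a, alpha)
Total DH parameters = number_of_joints * 4
Total = 10 * 4
Total = 40

40


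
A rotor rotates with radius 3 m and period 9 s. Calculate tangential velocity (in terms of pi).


Given: radius r = 3 m, period T = 9 s
Using v = 2*pi*r / T
v = 2*pi*3 / 9
v = 6*pi / 9
v = 2/3*pi m/s

2/3*pi m/s


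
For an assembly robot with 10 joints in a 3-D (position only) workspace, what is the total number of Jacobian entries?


Given: task space dimension = 3, joints = 10
Jacobian is a 3 x 10 matrix
Total entries = rows * columns
Total = 3 * 10
Total = 30

30


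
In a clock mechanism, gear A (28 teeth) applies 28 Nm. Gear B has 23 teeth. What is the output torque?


Given: N1 = 28, N2 = 23, T1 = 28 Nm
Using T2/T1 = N2/N1
T2 = T1 * N2 / N1
T2 = 28 * 23 / 28
T2 = 644 / 28
T2 = 23 Nm

23 Nm


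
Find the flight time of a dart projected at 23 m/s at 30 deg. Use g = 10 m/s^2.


Given: v0 = 23 m/s, theta = 30 deg, g = 10 m/s^2
sin(30) = 1/2
Using T = 2*v0*sin(theta) / g
T = 2*23*1/2 / 10
T = 23 / 10
T = 23/10 s

23/10 s


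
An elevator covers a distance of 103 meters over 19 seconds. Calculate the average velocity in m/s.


Given: distance d = 103 m, time t = 19 s
Using v = d / t
v = 103 / 19
v = 103/19 m/s

103/19 m/s


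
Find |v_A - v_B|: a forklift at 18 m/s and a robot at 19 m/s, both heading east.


Given: v_A = 18 m/s east, v_B = 19 m/s east
Both move in the same direction; relative speed = |v_A - v_B|
|18 - 19| = |-1|
= 1 m/s

1 m/s


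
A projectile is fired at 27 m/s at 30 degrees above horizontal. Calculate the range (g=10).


Given: v0 = 27 m/s, theta = 30 deg, g = 10 m/s^2
sin(2*30) = sin(60) = sqrt(3)/2
Using R = v0^2 * sin(2*theta) / g
R = 27^2 * (sqrt(3)/2) / 10
R = 729 * sqrt(3) / 20
R = 729/20*sqrt(3) m

729/20*sqrt(3) m


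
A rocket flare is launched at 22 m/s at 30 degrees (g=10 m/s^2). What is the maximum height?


Given: v0 = 22 m/s, theta = 30 deg, g = 10 m/s^2
sin^2(30) = 1/4
Using H = v0^2 * sin^2(theta) / (2*g)
H = 22^2 * 1/4 / (2*10)
H = 484 * 1/4 / 20
H = 121 / 20
H = 121/20 m

121/20 m


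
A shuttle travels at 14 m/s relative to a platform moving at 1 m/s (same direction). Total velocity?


Given: object velocity = 14 m/s, platform velocity = 1 m/s (same direction)
Using classical velocity addition: v_total = v_object + v_platform
v_total = 14 + 1
v_total = 15 m/s

15 m/s


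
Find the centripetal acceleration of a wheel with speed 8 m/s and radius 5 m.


Given: v = 8 m/s, r = 5 m
Using a_c = v^2 / r
a_c = 8^2 / 5
a_c = 64 / 5
a_c = 64/5 m/s^2

64/5 m/s^2


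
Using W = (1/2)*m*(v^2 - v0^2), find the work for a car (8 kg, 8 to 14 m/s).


Given: m = 8 kg, v0 = 8 m/s, v = 14 m/s
Using W = (1/2)*m*(v^2 - v0^2)
v^2 = 14^2 = 196
v0^2 = 8^2 = 64
v^2 - v0^2 = 196 - 64 = 132
W = (1/2)*8*132 = 528 J

528 J


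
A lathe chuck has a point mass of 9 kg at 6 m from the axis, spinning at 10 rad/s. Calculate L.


Given: m = 9 kg, r = 6 m, omega = 10 rad/s
For a point mass: I = m*r^2
I = 9*6^2 = 9*36 = 324
L = I*omega = 324*10
L = 3240 kg*m^2/s

3240 kg*m^2/s


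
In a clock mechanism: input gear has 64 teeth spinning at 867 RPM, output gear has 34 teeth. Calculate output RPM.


Given: N1 = 64 teeth, w1 = 867 RPM, N2 = 34 teeth
Using N1*w1 = N2*w2
w2 = N1*w1 / N2
w2 = 64*867 / 34
w2 = 55488 / 34
w2 = 1632 RPM

1632 RPM


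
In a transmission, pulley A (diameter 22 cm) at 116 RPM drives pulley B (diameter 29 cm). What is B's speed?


Given: D1 = 22 cm, w1 = 116 RPM, D2 = 29 cm
Using D1*w1 = D2*w2
w2 = D1*w1 / D2
w2 = 22*116 / 29
w2 = 2552 / 29
w2 = 88 RPM

88 RPM


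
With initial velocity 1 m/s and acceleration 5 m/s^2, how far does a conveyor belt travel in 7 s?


Given: v0 = 1 m/s, a = 5 m/s^2, t = 7 s
Using s = v0*t + (1/2)*a*t^2
s = 1*7 + (1/2)*5*7^2
s = 7 + (1/2)*245
s = 7 + 245/2
s = 259/2

259/2 m


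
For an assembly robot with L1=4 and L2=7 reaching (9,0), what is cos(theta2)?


Given: L1 = 4, L2 = 7, target (x, y) = (9, 0)
Using cos(theta2) = (x^2 + y^2 - L1^2 - L2^2) / (2*L1*L2)
x^2 + y^2 = 9^2 + 0 = 81
L1^2 + L2^2 = 16 + 49 = 65
Numerator = 81 - 65 = 16
Denominator = 2*4*7 = 56
cos(theta2) = 16/56 = 2/7

2/7


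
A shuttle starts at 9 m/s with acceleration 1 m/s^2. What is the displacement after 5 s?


Given: v0 = 9 m/s, a = 1 m/s^2, t = 5 s
Using s = v0*t + (1/2)*a*t^2
s = 9*5 + (1/2)*1*5^2
s = 45 + (1/2)*25
s = 45 + 25/2
s = 115/2

115/2 m


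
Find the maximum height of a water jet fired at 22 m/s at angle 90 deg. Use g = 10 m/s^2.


Given: v0 = 22 m/s, theta = 90 deg, g = 10 m/s^2
sin^2(90) = 1
Using H = v0^2 * sin^2(theta) / (2*g)
H = 22^2 * 1 / (2*10)
H = 484 * 1 / 20
H = 484 / 20
H = 121/5 m

121/5 m


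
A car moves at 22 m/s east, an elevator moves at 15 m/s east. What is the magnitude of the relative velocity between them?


Given: v_A = 22 m/s east, v_B = 15 m/s east
Both move in the same direction; relative speed = |v_A - v_B|
|22 - 15| = |7|
= 7 m/s

7 m/s


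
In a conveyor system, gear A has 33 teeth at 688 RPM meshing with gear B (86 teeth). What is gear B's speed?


Given: N1 = 33 teeth, w1 = 688 RPM, N2 = 86 teeth
Using N1*w1 = N2*w2
w2 = N1*w1 / N2
w2 = 33*688 / 86
w2 = 22704 / 86
w2 = 264 RPM

264 RPM


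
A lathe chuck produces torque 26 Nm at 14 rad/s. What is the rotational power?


Given: tau = 26 Nm, omega = 14 rad/s
Using P = tau * omega
P = 26 * 14
P = 364 W

364 W


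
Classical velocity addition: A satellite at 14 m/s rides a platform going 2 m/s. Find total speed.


Given: object velocity = 14 m/s, platform velocity = 2 m/s (same direction)
Using classical velocity addition: v_total = v_object + v_platform
v_total = 14 + 2
v_total = 16 m/s

16 m/s


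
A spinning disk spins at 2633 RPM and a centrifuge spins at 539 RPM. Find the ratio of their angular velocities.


Given: RPM_A = 2633, RPM_B = 539
omega = 2*pi*RPM/60, so omega_A/omega_B = RPM_A / RPM_B
omega_A/omega_B = 2633 / 539
omega_A/omega_B = 2633/539

2633/539


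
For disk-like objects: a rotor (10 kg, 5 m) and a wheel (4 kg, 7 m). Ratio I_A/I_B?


Given: M1=10 kg, R1=5 m, M2=4 kg, R2=7 m
For a disk: I = (1/2)*M*R^2, so I_A/I_B = (M1*R1^2)/(M2*R2^2)
M1*R1^2 = 10*25 = 250
M2*R2^2 = 4*49 = 196
I_A/I_B = 250/196 = 125/98

125/98


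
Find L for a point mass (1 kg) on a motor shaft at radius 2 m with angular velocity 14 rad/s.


Given: m = 1 kg, r = 2 m, omega = 14 rad/s
For a point mass: I = m*r^2
I = 1*2^2 = 1*4 = 4
L = I*omega = 4*14
L = 56 kg*m^2/s

56 kg*m^2/s


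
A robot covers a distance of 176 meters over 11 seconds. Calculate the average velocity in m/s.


Given: distance d = 176 m, time t = 11 s
Using v = d / t
v = 176 / 11
v = 16 m/s

16 m/s
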